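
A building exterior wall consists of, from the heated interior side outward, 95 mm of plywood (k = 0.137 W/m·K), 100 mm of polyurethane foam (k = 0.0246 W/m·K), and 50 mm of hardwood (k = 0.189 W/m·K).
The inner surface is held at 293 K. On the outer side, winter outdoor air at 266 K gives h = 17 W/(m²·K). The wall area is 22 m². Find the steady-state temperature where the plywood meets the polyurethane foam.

Series thermal resistances:
R_plywood = L/(kA) = 0.095/(0.137×22) = 0.03152 K/W
R_polyurethane foam = L/(kA) = 0.1/(0.0246×22) = 0.1848 K/W
R_hardwood = L/(kA) = 0.05/(0.189×22) = 0.01203 K/W
R_outer film = 1/(h_o·A) = 1/(17×22) = 0.002674 K/W
R_total = 0.231 K/W;  Q = ΔT/R_total = 27/0.231 = 116.9 W
T_interface = T_inner − Q·ΣR(inner→interface) = 293 − 117×0.03152

T ≈ 289 K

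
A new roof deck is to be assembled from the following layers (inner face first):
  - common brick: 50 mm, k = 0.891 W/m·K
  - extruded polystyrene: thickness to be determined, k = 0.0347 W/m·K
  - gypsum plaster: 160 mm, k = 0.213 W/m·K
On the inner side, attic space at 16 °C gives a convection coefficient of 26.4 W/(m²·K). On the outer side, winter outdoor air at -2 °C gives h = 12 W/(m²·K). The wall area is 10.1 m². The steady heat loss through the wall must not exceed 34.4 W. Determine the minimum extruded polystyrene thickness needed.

Model the wall as resistances in series:
R_inner film = 1/(h_i·A) = 1/(26.4×10.1) = 0.00375 K/W
R_common brick = L/(kA) = 0.05/(0.891×10.1) = 0.005556 K/W
R_gypsum plaster = L/(kA) = 0.16/(0.213×10.1) = 0.07437 K/W
R_outer film = 1/(h_o·A) = 1/(12×10.1) = 0.008251 K/W
Sum of the known resistances R_other = 0.09193 K/W
Required total resistance R_tot = ΔT/Q_allow = 18/34.4 = 0.5233 K/W
R_extruded polystyrene = R_tot − R_other = 0.4313 K/W
L = R·k·A = 0.4313×0.0347×10.1

L ≈ 151 mm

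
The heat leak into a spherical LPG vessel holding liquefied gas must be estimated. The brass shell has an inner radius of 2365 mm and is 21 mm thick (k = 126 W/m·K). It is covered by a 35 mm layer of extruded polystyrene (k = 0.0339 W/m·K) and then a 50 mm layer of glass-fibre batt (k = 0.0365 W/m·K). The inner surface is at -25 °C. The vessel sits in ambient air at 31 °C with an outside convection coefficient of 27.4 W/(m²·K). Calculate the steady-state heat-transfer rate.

Q ≈ 1700 W

Each spherical layer contributes R = (1/r_i − 1/r_o)/(4πk):
R_brass shell = (1/2.365 − 1/2.386)/(4π×126) = 2.35×10^-6 K/W
R_extruded polystyrene = (1/2.386 − 1/2.421)/(4π×0.0339) = 0.01422 K/W
R_glass-fibre batt = (1/2.421 − 1/2.471)/(4π×0.0365) = 0.01822 K/W
R_outer film = 1/(h·4πr_o²) = 1/(27.4×4π×2.471²) = 4.757×10^-4 K/W
R_total = 0.03292 K/W
Q = ΔT/R_total = 56/0.03292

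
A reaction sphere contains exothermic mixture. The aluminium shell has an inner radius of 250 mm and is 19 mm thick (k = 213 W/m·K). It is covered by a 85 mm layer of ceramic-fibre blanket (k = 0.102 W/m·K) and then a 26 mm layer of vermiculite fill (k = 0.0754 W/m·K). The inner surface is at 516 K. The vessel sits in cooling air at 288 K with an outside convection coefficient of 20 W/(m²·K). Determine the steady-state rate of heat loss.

For a spherical shell R = (1/r₁ − 1/r₂)/(4πk); film R = 1/(h·4πr²). In series:
R_aluminium shell = (1/0.25 − 1/0.269)/(4π×213) = 1.056×10^-4 K/W
R_ceramic-fibre blanket = (1/0.269 − 1/0.354)/(4π×0.102) = 0.6964 K/W
R_vermiculite fill = (1/0.354 − 1/0.38)/(4π×0.0754) = 0.204 K/W
R_outer film = 1/(h·4πr_o²) = 1/(20×4π×0.38²) = 0.02755 K/W
R_total = 0.928 K/W
Q = ΔT/R_total = 228/0.928

Q ≈ 246 W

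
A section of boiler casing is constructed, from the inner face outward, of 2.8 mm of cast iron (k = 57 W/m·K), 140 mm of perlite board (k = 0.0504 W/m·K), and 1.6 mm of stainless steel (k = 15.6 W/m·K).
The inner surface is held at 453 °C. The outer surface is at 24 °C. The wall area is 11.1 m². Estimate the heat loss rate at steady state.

Using the resistance-network approach (series):
R_cast iron = L/(kA) = 0.0028/(57×11.1) = 4.425×10^-6 K/W
R_perlite board = L/(kA) = 0.14/(0.0504×11.1) = 0.2503 K/W
R_stainless steel = L/(kA) = 0.0016/(15.6×11.1) = 9.24×10^-6 K/W
R_total = 0.2503 K/W
Q = ΔT / R_total = 429 / 0.2503

Q ≈ 1710 W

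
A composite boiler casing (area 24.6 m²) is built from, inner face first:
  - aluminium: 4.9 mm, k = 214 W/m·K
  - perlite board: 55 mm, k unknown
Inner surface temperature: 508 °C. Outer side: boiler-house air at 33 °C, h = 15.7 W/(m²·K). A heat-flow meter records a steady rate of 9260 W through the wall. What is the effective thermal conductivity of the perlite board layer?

k ≈ 0.0459 W/(m·K)

Treating each layer as a thermal resistance in series:
R_aluminium = L/(kA) = 0.0049/(214×24.6) = 9.308×10^-7 K/W
R_outer film = 1/(h_o·A) = 1/(15.7×24.6) = 0.002589 K/W
Sum of known resistances R_other = 0.00259 K/W
Total R = ΔT/Q = 475/9260 = 0.0513 K/W
R_perlite board = R_total − R_other = 0.04871 K/W
k = L/(R·A) = 0.055/(0.04871×24.6)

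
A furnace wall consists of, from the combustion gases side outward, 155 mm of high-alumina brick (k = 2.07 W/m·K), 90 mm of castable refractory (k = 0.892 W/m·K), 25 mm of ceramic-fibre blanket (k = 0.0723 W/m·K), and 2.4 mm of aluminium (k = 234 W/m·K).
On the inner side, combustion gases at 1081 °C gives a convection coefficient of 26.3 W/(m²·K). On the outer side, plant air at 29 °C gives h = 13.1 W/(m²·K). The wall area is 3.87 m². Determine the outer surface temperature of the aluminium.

Series thermal resistances:
R_inner film = 1/(h_i·A) = 1/(26.3×3.87) = 0.009825 K/W
R_high-alumina brick = L/(kA) = 0.155/(2.07×3.87) = 0.01935 K/W
R_castable refractory = L/(kA) = 0.09/(0.892×3.87) = 0.02607 K/W
R_ceramic-fibre blanket = L/(kA) = 0.025/(0.0723×3.87) = 0.08935 K/W
R_aluminium = L/(kA) = 0.0024/(234×3.87) = 2.65×10^-6 K/W
R_outer film = 1/(h_o·A) = 1/(13.1×3.87) = 0.01973 K/W
R_total = 0.1643 K/W;  Q = ΔT/R_total = 1052/0.1643 = 6402 W
T_interface = T_inner − Q·ΣR(inner→interface) = 1081 − 6400×0.1446

T ≈ 155 °C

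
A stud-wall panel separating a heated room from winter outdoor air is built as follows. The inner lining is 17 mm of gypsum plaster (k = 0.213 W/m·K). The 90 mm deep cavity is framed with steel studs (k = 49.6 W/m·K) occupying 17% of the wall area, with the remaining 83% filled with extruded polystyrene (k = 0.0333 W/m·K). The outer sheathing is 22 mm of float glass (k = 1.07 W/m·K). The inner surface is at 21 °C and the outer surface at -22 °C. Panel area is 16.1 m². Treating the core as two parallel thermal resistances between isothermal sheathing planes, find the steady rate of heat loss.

Sheathing layers in series; stud and cavity paths in parallel between them.
R_inner = 0.017/(0.213×16.1) = 0.004957 K/W
R_stud  = 0.09/(49.6×0.17×16.1) = 6.63×10^-4 K/W
R_cav   = 0.09/(0.0333×0.83×16.1) = 0.2023 K/W
1/R_core = 1/R_stud + 1/R_cav → R_core = 6.608×10^-4 K/W
R_outer = 0.022/(1.07×16.1) = 0.001277 K/W
R_total = 0.006895 K/W
Q = ΔT/R_total = 43/0.006895

Q ≈ 6240 W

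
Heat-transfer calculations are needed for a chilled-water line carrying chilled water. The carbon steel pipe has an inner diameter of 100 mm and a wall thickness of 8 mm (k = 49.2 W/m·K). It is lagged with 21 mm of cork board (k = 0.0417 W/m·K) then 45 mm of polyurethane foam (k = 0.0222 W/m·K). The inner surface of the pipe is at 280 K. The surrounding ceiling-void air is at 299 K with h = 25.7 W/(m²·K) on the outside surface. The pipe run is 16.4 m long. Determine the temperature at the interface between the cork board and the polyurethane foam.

Radial resistances (cylindrical: R_cond = ln(r_o/r_i)/(2πkL), R_conv = 1/(h·2πrL)):
R_carbon steel pipe wall = ln(58/50)/(2π×49.2×16.4) = 2.928×10^-5 K/W
R_cork board = ln(79/58)/(2π×0.0417×16.4) = 0.07191 K/W
R_polyurethane foam = ln(124/79)/(2π×0.0222×16.4) = 0.1971 K/W
R_outer film = 1/(h_o·2πr_oL) = 1/(25.7×2π×0.124×16.4) = 0.003045 K/W
R_total = 0.2721 K/W
Q = ΔT/R_total = 19/0.2721
Q = 69.8 W
T_interface = T_inner + Q·ΣR(inner→interface) = 280 + 69.8×0.07194

T ≈ 285 K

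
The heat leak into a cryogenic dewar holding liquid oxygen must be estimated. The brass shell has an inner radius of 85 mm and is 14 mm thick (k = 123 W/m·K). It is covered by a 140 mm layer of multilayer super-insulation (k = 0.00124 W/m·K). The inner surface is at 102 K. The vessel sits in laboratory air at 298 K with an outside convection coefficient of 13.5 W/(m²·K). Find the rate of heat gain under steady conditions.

Radial (spherical) resistances in series:
R_brass shell = (1/0.085 − 1/0.099)/(4π×123) = 0.001076 K/W
R_multilayer super-insulation = (1/0.099 − 1/0.239)/(4π×0.00124) = 379.7 K/W
R_outer film = 1/(h·4πr_o²) = 1/(13.5×4π×0.239²) = 0.1032 K/W
R_total = 379.8 K/W
Q = ΔT/R_total = 196/379.8

Q ≈ 0.516 W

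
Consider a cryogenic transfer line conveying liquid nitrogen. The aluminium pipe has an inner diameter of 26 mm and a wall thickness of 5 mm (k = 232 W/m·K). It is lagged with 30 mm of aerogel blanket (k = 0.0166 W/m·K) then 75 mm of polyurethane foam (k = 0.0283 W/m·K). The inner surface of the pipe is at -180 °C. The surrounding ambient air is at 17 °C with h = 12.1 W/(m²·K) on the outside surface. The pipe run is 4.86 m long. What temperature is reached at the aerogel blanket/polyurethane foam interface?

Cylindrical conduction, so R = ln(r₂/r₁)/(2πkL) per layer, in series:
R_aluminium pipe wall = ln(18/13)/(2π×232×4.86) = 4.593×10^-5 K/W
R_aerogel blanket = ln(48/18)/(2π×0.0166×4.86) = 1.935 K/W
R_polyurethane foam = ln(123/48)/(2π×0.0283×4.86) = 1.089 K/W
R_outer film = 1/(h_o·2πr_oL) = 1/(12.1×2π×0.123×4.86) = 0.022 K/W
R_total = 3.046 K/W
Q = ΔT/R_total = 197/3.046
Q = 64.7 W
T_interface = T_inner + Q·ΣR(inner→interface) = -180 + 64.7×1.935

T ≈ -54.8 °C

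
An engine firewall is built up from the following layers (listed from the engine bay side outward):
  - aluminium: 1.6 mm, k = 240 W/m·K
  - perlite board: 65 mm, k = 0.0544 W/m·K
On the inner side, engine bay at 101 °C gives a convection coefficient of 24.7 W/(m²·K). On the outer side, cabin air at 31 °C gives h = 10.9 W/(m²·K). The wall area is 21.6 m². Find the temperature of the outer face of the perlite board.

T ≈ 35.8 °C

Using the resistance-network approach (series):
R_inner film = 1/(h_i·A) = 1/(24.7×21.6) = 0.001874 K/W
R_aluminium = L/(kA) = 0.0016/(240×21.6) = 3.086×10^-7 K/W
R_perlite board = L/(kA) = 0.065/(0.0544×21.6) = 0.05532 K/W
R_outer film = 1/(h_o·A) = 1/(10.9×21.6) = 0.004247 K/W
R_total = 0.06144 K/W;  Q = ΔT/R_total = 70/0.06144 = 1139 W
T_interface = T_inner − Q·ΣR(inner→interface) = 101 − 1140×0.05719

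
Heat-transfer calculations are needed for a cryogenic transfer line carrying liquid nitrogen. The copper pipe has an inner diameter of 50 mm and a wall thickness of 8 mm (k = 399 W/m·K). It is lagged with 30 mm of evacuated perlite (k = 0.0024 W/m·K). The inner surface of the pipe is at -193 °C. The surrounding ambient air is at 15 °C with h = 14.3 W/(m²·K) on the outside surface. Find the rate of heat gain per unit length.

Treating each annulus and film as a series resistance:
R_copper pipe wall = ln(33/25)/(2π×399×1) = 1.107×10^-4 K/W
R_evacuated perlite = ln(63/33)/(2π×0.0024×1) = 42.88 K/W
R_outer film = 1/(h_o·2πr_oL) = 1/(14.3×2π×0.063×1) = 0.1767 K/W
R_total = 43.06 K/W
Q = ΔT/R_total = 208/43.06

q′ ≈ 4.83 W/m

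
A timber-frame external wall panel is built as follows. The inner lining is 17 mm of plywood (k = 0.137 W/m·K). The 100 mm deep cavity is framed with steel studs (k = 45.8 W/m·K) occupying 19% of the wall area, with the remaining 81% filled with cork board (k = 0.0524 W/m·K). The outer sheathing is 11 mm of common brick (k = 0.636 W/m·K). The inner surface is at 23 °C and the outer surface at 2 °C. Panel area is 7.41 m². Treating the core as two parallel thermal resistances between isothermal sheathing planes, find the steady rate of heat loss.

Q ≈ 1020 W

Sheathing layers in series; stud and cavity paths in parallel between them.
R_inner = 0.017/(0.137×7.41) = 0.01675 K/W
R_stud  = 0.1/(45.8×0.19×7.41) = 0.001551 K/W
R_cav   = 0.1/(0.0524×0.81×7.41) = 0.318 K/W
1/R_core = 1/R_stud + 1/R_cav → R_core = 0.001543 K/W
R_outer = 0.011/(0.636×7.41) = 0.002334 K/W
R_total = 0.02062 K/W
Q = ΔT/R_total = 21/0.02062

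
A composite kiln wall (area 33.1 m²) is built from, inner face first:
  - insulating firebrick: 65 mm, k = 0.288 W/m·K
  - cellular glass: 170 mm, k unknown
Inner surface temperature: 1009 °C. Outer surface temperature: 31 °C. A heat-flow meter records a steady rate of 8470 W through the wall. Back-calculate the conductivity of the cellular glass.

k ≈ 0.0473 W/(m·K)

Series thermal resistances:
R_insulating firebrick = L/(kA) = 0.065/(0.288×33.1) = 0.006819 K/W
Sum of known resistances R_other = 0.006819 K/W
Total R = ΔT/Q = 978/8470 = 0.1155 K/W
R_cellular glass = R_total − R_other = 0.1086 K/W
k = L/(R·A) = 0.17/(0.1086×33.1)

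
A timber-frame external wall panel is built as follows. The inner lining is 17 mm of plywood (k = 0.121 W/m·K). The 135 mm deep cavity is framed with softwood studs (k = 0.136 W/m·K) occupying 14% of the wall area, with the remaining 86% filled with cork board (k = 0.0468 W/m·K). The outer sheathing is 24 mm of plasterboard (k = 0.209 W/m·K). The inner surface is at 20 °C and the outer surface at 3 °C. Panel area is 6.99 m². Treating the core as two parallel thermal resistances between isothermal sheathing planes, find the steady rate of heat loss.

Q ≈ 46.9 W

Sheathing layers in series; stud and cavity paths in parallel between them.
R_inner = 0.017/(0.121×6.99) = 0.0201 K/W
R_stud  = 0.135/(0.136×0.14×6.99) = 1.014 K/W
R_cav   = 0.135/(0.0468×0.86×6.99) = 0.4799 K/W
1/R_core = 1/R_stud + 1/R_cav → R_core = 0.3258 K/W
R_outer = 0.024/(0.209×6.99) = 0.01643 K/W
R_total = 0.3623 K/W
Q = ΔT/R_total = 17/0.3623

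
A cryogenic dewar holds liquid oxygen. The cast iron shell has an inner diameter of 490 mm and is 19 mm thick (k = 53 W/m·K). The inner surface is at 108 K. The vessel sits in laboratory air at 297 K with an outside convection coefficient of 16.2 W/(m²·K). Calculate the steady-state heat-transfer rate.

For a spherical shell R = (1/r₁ − 1/r₂)/(4πk); film R = 1/(h·4πr²). In series:
R_cast iron shell = (1/0.245 − 1/0.264)/(4π×53) = 4.411×10^-4 K/W
R_outer film = 1/(h·4πr_o²) = 1/(16.2×4π×0.264²) = 0.07048 K/W
R_total = 0.07092 K/W
Q = ΔT/R_total = 189/0.07092

Q ≈ 2660 W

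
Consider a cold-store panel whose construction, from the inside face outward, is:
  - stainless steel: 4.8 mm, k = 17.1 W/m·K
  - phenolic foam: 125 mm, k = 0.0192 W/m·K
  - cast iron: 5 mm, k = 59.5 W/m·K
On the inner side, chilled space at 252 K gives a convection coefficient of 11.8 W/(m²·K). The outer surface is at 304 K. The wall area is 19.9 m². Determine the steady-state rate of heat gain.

Series thermal resistances:
R_inner film = 1/(h_i·A) = 1/(11.8×19.9) = 0.004259 K/W
R_stainless steel = L/(kA) = 0.0048/(17.1×19.9) = 1.411×10^-5 K/W
R_phenolic foam = L/(kA) = 0.125/(0.0192×19.9) = 0.3272 K/W
R_cast iron = L/(kA) = 0.005/(59.5×19.9) = 4.223×10^-6 K/W
R_total = 0.3314 K/W
Q = ΔT / R_total = 52 / 0.3314

Q ≈ 157 W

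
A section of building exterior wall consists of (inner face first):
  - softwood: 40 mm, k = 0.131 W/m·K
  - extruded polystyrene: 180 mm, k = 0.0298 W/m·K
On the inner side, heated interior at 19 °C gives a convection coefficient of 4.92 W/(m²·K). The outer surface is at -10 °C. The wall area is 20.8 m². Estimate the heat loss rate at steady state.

Thermal resistances in series:
R_inner film = 1/(h_i·A) = 1/(4.92×20.8) = 0.009772 K/W
R_softwood = L/(kA) = 0.04/(0.131×20.8) = 0.01468 K/W
R_extruded polystyrene = L/(kA) = 0.18/(0.0298×20.8) = 0.2904 K/W
R_total = 0.3148 K/W
Q = ΔT / R_total = 29 / 0.3148

Q ≈ 92.1 W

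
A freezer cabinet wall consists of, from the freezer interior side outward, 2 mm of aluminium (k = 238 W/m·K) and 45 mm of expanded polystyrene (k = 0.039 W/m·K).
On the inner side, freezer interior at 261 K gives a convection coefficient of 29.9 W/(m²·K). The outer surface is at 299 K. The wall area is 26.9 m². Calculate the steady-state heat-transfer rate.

Q ≈ 861 W

Thermal resistances in series:
R_inner film = 1/(h_i·A) = 1/(29.9×26.9) = 0.001243 K/W
R_aluminium = L/(kA) = 0.002/(238×26.9) = 3.124×10^-7 K/W
R_expanded polystyrene = L/(kA) = 0.045/(0.039×26.9) = 0.04289 K/W
R_total = 0.04414 K/W
Q = ΔT / R_total = 38 / 0.04414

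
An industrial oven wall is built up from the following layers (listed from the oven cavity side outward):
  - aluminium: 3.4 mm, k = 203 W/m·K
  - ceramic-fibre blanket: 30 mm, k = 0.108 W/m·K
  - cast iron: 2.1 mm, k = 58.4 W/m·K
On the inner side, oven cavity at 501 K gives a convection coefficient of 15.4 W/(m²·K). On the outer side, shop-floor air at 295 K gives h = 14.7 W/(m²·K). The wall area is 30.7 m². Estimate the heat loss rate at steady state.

Model the wall as resistances in series:
R_inner film = 1/(h_i·A) = 1/(15.4×30.7) = 0.002115 K/W
R_aluminium = L/(kA) = 0.0034/(203×30.7) = 5.456×10^-7 K/W
R_ceramic-fibre blanket = L/(kA) = 0.03/(0.108×30.7) = 0.009048 K/W
R_cast iron = L/(kA) = 0.0021/(58.4×30.7) = 1.171×10^-6 K/W
R_outer film = 1/(h_o·A) = 1/(14.7×30.7) = 0.002216 K/W
R_total = 0.01338 K/W
Q = ΔT / R_total = 206 / 0.01338

Q ≈ 15400 W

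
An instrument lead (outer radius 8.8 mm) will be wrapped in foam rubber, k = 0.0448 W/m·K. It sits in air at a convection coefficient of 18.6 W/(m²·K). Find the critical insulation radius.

For a cylinder r_cr = k/h = 0.0448/18.6
r_cr = 2.41 mm; since the bare radius (8.8 mm) is above r_cr, any added insulation will reduce heat loss.

r_cr ≈ 2.41 mm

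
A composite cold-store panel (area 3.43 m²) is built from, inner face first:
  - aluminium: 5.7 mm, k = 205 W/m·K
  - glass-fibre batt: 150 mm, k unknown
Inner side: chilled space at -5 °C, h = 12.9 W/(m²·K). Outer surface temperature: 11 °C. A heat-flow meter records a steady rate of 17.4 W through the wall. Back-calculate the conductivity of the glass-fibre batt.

k ≈ 0.0488 W/(m·K)

Treating each layer as a thermal resistance in series:
R_inner film = 1/(h_i·A) = 1/(12.9×3.43) = 0.0226 K/W
R_aluminium = L/(kA) = 0.0057/(205×3.43) = 8.106×10^-6 K/W
Sum of known resistances R_other = 0.02261 K/W
Total R = ΔT/Q = 16/17.4 = 0.9195 K/W
R_glass-fibre batt = R_total − R_other = 0.8969 K/W
k = L/(R·A) = 0.15/(0.8969×3.43)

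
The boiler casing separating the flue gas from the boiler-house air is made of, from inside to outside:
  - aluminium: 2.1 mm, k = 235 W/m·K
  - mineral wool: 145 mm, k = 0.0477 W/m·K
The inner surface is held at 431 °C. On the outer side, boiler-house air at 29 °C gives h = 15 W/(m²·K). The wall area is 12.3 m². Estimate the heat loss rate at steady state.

Q ≈ 1590 W

Series thermal resistances:
R_aluminium = L/(kA) = 0.0021/(235×12.3) = 7.265×10^-7 K/W
R_mineral wool = L/(kA) = 0.145/(0.0477×12.3) = 0.2471 K/W
R_outer film = 1/(h_o·A) = 1/(15×12.3) = 0.00542 K/W
R_total = 0.2526 K/W
Q = ΔT / R_total = 402 / 0.2526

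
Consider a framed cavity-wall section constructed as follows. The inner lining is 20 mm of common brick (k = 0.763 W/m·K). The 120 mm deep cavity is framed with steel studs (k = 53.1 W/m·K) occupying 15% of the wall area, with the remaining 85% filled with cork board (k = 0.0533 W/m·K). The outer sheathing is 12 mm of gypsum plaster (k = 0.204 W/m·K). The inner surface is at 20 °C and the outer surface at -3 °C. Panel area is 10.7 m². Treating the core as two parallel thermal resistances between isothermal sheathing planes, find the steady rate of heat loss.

Sheathing layers in series; stud and cavity paths in parallel between them.
R_inner = 0.02/(0.763×10.7) = 0.00245 K/W
R_stud  = 0.12/(53.1×0.15×10.7) = 0.001408 K/W
R_cav   = 0.12/(0.0533×0.85×10.7) = 0.2475 K/W
1/R_core = 1/R_stud + 1/R_cav → R_core = 0.0014 K/W
R_outer = 0.012/(0.204×10.7) = 0.005498 K/W
R_total = 0.009347 K/W
Q = ΔT/R_total = 23/0.009347

Q ≈ 2460 W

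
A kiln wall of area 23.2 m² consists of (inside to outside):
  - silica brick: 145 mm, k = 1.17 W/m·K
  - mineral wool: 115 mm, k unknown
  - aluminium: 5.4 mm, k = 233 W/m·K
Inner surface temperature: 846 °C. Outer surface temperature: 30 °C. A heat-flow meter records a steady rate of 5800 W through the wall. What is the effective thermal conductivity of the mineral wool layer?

k ≈ 0.0366 W/(m·K)

Treating each layer as a thermal resistance in series:
R_silica brick = L/(kA) = 0.145/(1.17×23.2) = 0.005342 K/W
R_aluminium = L/(kA) = 0.0054/(233×23.2) = 9.99×10^-7 K/W
Sum of known resistances R_other = 0.005343 K/W
Total R = ΔT/Q = 816/5800 = 0.1407 K/W
R_mineral wool = R_total − R_other = 0.1353 K/W
k = L/(R·A) = 0.115/(0.1353×23.2)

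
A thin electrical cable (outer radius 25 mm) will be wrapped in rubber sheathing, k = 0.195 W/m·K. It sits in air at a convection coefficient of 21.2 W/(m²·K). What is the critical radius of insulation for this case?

For a cylinder r_cr = k/h = 0.195/21.2
r_cr = 9.2 mm; since the bare radius (25 mm) is above r_cr, any added insulation will reduce heat loss.

r_cr ≈ 9.2 mm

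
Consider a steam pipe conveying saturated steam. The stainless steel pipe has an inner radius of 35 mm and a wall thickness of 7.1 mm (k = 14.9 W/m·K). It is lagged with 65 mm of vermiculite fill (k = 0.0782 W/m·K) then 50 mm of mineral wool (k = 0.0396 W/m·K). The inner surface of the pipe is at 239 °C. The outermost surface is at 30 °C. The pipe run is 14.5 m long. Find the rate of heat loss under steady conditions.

Q ≈ 880 W

Per-layer cylindrical resistances, series-summed:
R_stainless steel pipe wall = ln(42.1/35)/(2π×14.9×14.5) = 1.361×10^-4 K/W
R_vermiculite fill = ln(107.1/42.1)/(2π×0.0782×14.5) = 0.1311 K/W
R_mineral wool = ln(157.1/107.1)/(2π×0.0396×14.5) = 0.1062 K/W
R_total = 0.2374 K/W
Q = ΔT/R_total = 209/0.2374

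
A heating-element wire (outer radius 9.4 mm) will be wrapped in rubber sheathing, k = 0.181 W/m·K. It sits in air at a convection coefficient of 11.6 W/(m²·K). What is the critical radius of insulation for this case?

r_cr ≈ 15.6 mm

For a cylinder r_cr = k/h = 0.181/11.6
r_cr = 15.6 mm; since the bare radius (9.4 mm) is below r_cr, adding a thin layer of insulation will *increase* heat loss.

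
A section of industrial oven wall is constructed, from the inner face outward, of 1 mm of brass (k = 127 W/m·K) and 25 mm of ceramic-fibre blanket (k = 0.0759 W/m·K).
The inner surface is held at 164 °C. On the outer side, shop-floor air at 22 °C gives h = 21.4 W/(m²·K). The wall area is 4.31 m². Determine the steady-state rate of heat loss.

Q ≈ 1630 W

Using the resistance-network approach (series):
R_brass = L/(kA) = 0.001/(127×4.31) = 1.827×10^-6 K/W
R_ceramic-fibre blanket = L/(kA) = 0.025/(0.0759×4.31) = 0.07642 K/W
R_outer film = 1/(h_o·A) = 1/(21.4×4.31) = 0.01084 K/W
R_total = 0.08727 K/W
Q = ΔT / R_total = 142 / 0.08727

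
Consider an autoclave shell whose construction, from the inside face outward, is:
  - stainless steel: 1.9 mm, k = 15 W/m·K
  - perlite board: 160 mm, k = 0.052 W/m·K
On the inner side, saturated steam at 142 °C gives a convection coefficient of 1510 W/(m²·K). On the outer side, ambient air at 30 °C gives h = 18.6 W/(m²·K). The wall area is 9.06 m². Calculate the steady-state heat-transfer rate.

Q ≈ 324 W

Series thermal resistances:
R_inner film = 1/(h_i·A) = 1/(1510×9.06) = 7.31×10^-5 K/W
R_stainless steel = L/(kA) = 0.0019/(15×9.06) = 1.398×10^-5 K/W
R_perlite board = L/(kA) = 0.16/(0.052×9.06) = 0.3396 K/W
R_outer film = 1/(h_o·A) = 1/(18.6×9.06) = 0.005934 K/W
R_total = 0.3456 K/W
Q = ΔT / R_total = 112 / 0.3456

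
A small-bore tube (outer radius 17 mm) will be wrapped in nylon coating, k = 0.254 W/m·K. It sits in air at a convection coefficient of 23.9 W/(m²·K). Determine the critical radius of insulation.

For a cylinder r_cr = k/h = 0.254/23.9
r_cr = 10.6 mm; since the bare radius (17 mm) is above r_cr, any added insulation will reduce heat loss.

r_cr ≈ 10.6 mm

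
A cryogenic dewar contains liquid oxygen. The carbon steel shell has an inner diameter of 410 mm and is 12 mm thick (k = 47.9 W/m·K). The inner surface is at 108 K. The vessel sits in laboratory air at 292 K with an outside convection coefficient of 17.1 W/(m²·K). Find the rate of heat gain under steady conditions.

Each spherical layer contributes R = (1/r_i − 1/r_o)/(4πk):
R_carbon steel shell = (1/0.205 − 1/0.217)/(4π×47.9) = 4.481×10^-4 K/W
R_outer film = 1/(h·4πr_o²) = 1/(17.1×4π×0.217²) = 0.09883 K/W
R_total = 0.09927 K/W
Q = ΔT/R_total = 184/0.09927

Q ≈ 1850 W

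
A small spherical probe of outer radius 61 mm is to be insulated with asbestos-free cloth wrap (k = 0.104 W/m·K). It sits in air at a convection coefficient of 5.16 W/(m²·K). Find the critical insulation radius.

r_cr ≈ 40.3 mm

For a sphere r_cr = 2k/h = 2×0.104/5.16
r_cr = 40.3 mm; since the bare radius (61 mm) is above r_cr, any added insulation will reduce heat loss.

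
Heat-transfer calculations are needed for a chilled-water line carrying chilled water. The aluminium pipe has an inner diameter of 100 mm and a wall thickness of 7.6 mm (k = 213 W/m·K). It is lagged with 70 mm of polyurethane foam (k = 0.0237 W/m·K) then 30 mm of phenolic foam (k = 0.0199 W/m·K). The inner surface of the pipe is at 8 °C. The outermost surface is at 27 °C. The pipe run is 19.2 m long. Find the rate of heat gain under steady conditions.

Q ≈ 51.9 W

Cylindrical conduction, so R = ln(r₂/r₁)/(2πkL) per layer, in series:
R_aluminium pipe wall = ln(57.6/50)/(2π×213×19.2) = 5.507×10^-6 K/W
R_polyurethane foam = ln(127.6/57.6)/(2π×0.0237×19.2) = 0.2782 K/W
R_phenolic foam = ln(157.6/127.6)/(2π×0.0199×19.2) = 0.08796 K/W
R_total = 0.3662 K/W
Q = ΔT/R_total = 19/0.3662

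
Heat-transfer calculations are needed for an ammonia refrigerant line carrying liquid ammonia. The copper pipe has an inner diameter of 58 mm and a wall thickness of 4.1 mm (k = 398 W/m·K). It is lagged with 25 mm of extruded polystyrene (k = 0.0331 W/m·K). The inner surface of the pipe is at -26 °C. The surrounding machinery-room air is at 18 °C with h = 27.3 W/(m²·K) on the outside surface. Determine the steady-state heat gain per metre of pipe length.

Treating each annulus and film as a series resistance:
R_copper pipe wall = ln(33.1/29)/(2π×398×1) = 5.288×10^-5 K/W
R_extruded polystyrene = ln(58.1/33.1)/(2π×0.0331×1) = 2.705 K/W
R_outer film = 1/(h_o·2πr_oL) = 1/(27.3×2π×0.0581×1) = 0.1003 K/W
R_total = 2.806 K/W
Q = ΔT/R_total = 44/2.806

q′ ≈ 15.7 W/m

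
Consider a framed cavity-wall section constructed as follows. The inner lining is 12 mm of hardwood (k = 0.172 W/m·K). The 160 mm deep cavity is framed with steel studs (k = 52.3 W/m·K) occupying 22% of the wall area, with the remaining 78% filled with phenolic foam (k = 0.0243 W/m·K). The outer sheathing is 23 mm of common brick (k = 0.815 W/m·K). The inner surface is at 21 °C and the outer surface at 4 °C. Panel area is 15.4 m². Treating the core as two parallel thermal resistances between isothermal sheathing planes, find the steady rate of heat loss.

Q ≈ 2340 W

Sheathing layers in series; stud and cavity paths in parallel between them.
R_inner = 0.012/(0.172×15.4) = 0.00453 K/W
R_stud  = 0.16/(52.3×0.22×15.4) = 9.03×10^-4 K/W
R_cav   = 0.16/(0.0243×0.78×15.4) = 0.5481 K/W
1/R_core = 1/R_stud + 1/R_cav → R_core = 9.015×10^-4 K/W
R_outer = 0.023/(0.815×15.4) = 0.001833 K/W
R_total = 0.007264 K/W
Q = ΔT/R_total = 17/0.007264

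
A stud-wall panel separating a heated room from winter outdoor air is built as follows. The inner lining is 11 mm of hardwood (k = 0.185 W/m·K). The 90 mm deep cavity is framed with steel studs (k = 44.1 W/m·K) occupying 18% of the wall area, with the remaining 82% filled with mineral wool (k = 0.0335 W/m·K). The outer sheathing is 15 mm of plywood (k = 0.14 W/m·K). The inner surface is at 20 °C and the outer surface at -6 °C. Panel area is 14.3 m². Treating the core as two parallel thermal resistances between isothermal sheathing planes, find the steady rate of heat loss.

Q ≈ 2090 W

Sheathing layers in series; stud and cavity paths in parallel between them.
R_inner = 0.011/(0.185×14.3) = 0.004158 K/W
R_stud  = 0.09/(44.1×0.18×14.3) = 7.929×10^-4 K/W
R_cav   = 0.09/(0.0335×0.82×14.3) = 0.2291 K/W
1/R_core = 1/R_stud + 1/R_cav → R_core = 7.901×10^-4 K/W
R_outer = 0.015/(0.14×14.3) = 0.007493 K/W
R_total = 0.01244 K/W
Q = ΔT/R_total = 26/0.01244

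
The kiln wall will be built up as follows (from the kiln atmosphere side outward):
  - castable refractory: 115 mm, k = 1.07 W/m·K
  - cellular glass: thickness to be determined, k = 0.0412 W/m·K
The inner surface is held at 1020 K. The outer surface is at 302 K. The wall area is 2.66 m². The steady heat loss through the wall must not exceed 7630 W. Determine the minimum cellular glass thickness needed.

Series thermal resistances:
R_castable refractory = L/(kA) = 0.115/(1.07×2.66) = 0.0404 K/W
Sum of the known resistances R_other = 0.0404 K/W
Required total resistance R_tot = ΔT/Q_allow = 718/7630 = 0.0941 K/W
R_cellular glass = R_tot − R_other = 0.0537 K/W
L = R·k·A = 0.0537×0.0412×2.66

L ≈ 5.88 mm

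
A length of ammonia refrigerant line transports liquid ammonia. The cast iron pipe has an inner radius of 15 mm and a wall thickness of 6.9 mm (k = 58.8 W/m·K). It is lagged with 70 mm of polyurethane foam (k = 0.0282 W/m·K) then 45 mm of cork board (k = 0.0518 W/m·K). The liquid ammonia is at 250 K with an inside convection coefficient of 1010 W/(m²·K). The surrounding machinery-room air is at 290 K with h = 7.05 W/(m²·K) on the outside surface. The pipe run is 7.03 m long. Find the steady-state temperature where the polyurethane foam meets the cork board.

T ≈ 284 K

Treating each annulus and film as a series resistance:
R_inner film = 1/(h_i·2πr₁L) = 1/(1010×2π×0.015×7.03) = 0.001494 K/W
R_cast iron pipe wall = ln(21.9/15)/(2π×58.8×7.03) = 1.457×10^-4 K/W
R_polyurethane foam = ln(91.9/21.9)/(2π×0.0282×7.03) = 1.151 K/W
R_cork board = ln(136.9/91.9)/(2π×0.0518×7.03) = 0.1742 K/W
R_outer film = 1/(h_o·2πr_oL) = 1/(7.05×2π×0.1369×7.03) = 0.02346 K/W
R_total = 1.351 K/W
Q = ΔT/R_total = 40/1.351
Q = 29.6 W
T_interface = T_inner + Q·ΣR(inner→interface) = 250 + 29.6×1.153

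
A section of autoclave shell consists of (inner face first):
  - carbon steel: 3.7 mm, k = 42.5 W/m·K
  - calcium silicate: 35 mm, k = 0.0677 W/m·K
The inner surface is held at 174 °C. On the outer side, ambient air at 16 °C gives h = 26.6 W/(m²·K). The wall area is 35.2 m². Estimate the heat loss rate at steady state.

Thermal resistances in series:
R_carbon steel = L/(kA) = 0.0037/(42.5×35.2) = 2.473×10^-6 K/W
R_calcium silicate = L/(kA) = 0.035/(0.0677×35.2) = 0.01469 K/W
R_outer film = 1/(h_o·A) = 1/(26.6×35.2) = 0.001068 K/W
R_total = 0.01576 K/W
Q = ΔT / R_total = 158 / 0.01576

Q ≈ 10000 W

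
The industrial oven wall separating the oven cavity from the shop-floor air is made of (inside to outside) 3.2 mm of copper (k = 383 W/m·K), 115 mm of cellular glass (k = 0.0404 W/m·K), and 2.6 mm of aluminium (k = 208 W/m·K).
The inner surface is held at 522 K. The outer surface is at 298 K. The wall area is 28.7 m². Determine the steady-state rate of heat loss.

Series thermal resistances:
R_copper = L/(kA) = 0.0032/(383×28.7) = 2.911×10^-7 K/W
R_cellular glass = L/(kA) = 0.115/(0.0404×28.7) = 0.09918 K/W
R_aluminium = L/(kA) = 0.0026/(208×28.7) = 4.355×10^-7 K/W
R_total = 0.09918 K/W
Q = ΔT / R_total = 224 / 0.09918

Q ≈ 2260 W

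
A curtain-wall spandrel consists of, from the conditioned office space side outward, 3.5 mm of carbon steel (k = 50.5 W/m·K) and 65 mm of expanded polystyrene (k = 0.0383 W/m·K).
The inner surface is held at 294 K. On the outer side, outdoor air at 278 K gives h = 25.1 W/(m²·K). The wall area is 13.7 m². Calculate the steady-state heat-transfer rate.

Q ≈ 126 W

Thermal resistances in series:
R_carbon steel = L/(kA) = 0.0035/(50.5×13.7) = 5.059×10^-6 K/W
R_expanded polystyrene = L/(kA) = 0.065/(0.0383×13.7) = 0.1239 K/W
R_outer film = 1/(h_o·A) = 1/(25.1×13.7) = 0.002908 K/W
R_total = 0.1268 K/W
Q = ΔT / R_total = 16 / 0.1268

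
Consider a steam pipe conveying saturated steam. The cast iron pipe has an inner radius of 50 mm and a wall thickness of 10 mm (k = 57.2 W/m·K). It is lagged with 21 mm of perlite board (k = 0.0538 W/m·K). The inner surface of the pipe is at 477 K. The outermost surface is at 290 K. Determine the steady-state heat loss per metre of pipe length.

Per-layer cylindrical resistances, series-summed:
R_cast iron pipe wall = ln(60/50)/(2π×57.2×1) = 5.073×10^-4 K/W
R_perlite board = ln(81/60)/(2π×0.0538×1) = 0.8878 K/W
R_total = 0.8883 K/W
Q = ΔT/R_total = 187/0.8883

q′ ≈ 211 W/m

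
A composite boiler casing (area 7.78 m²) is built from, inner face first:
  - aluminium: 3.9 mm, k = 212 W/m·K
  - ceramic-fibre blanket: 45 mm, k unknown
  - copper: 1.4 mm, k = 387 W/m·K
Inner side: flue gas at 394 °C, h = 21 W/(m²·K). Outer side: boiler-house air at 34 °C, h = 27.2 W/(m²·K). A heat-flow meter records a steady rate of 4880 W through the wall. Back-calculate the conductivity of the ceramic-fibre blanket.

Treating each layer as a thermal resistance in series:
R_inner film = 1/(h_i·A) = 1/(21×7.78) = 0.006121 K/W
R_aluminium = L/(kA) = 0.0039/(212×7.78) = 2.365×10^-6 K/W
R_copper = L/(kA) = 0.0014/(387×7.78) = 4.65×10^-7 K/W
R_outer film = 1/(h_o·A) = 1/(27.2×7.78) = 0.004726 K/W
Sum of known resistances R_other = 0.01085 K/W
Total R = ΔT/Q = 360/4880 = 0.07377 K/W
R_ceramic-fibre blanket = R_total − R_other = 0.06292 K/W
k = L/(R·A) = 0.045/(0.06292×7.78)

k ≈ 0.0919 W/(m·K)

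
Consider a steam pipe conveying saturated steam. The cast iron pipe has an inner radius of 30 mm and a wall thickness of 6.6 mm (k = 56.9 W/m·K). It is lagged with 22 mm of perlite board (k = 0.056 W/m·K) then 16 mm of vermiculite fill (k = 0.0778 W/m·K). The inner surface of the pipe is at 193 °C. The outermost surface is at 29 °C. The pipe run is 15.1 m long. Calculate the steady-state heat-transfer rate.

Cylindrical conduction, so R = ln(r₂/r₁)/(2πkL) per layer, in series:
R_cast iron pipe wall = ln(36.6/30)/(2π×56.9×15.1) = 3.683×10^-5 K/W
R_perlite board = ln(58.6/36.6)/(2π×0.056×15.1) = 0.08859 K/W
R_vermiculite fill = ln(74.6/58.6)/(2π×0.0778×15.1) = 0.0327 K/W
R_total = 0.1213 K/W
Q = ΔT/R_total = 164/0.1213

Q ≈ 1350 W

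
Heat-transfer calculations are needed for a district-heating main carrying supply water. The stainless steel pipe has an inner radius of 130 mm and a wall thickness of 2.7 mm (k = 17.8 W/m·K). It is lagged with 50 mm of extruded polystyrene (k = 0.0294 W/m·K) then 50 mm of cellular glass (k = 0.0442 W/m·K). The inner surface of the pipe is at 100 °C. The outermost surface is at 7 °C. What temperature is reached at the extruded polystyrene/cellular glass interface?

Treating each annulus and film as a series resistance:
R_stainless steel pipe wall = ln(132.7/130)/(2π×17.8×1) = 1.838×10^-4 K/W
R_extruded polystyrene = ln(182.7/132.7)/(2π×0.0294×1) = 1.731 K/W
R_cellular glass = ln(232.7/182.7)/(2π×0.0442×1) = 0.871 K/W
R_total = 2.602 K/W
Q = ΔT/R_total = 93/2.602
Q = 35.7 W/m
T_interface = T_inner − Q·ΣR(inner→interface) = 100 − 35.7×1.731

T ≈ 38.1 °C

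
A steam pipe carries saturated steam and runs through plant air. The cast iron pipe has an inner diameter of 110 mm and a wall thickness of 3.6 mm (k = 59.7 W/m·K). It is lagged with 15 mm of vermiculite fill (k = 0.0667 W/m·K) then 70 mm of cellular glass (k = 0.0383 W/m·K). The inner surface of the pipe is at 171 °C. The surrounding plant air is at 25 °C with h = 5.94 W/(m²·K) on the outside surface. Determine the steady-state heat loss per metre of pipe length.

Radial resistances (cylindrical: R_cond = ln(r_o/r_i)/(2πkL), R_conv = 1/(h·2πrL)):
R_cast iron pipe wall = ln(58.6/55)/(2π×59.7×1) = 1.69×10^-4 K/W
R_vermiculite fill = ln(73.6/58.6)/(2π×0.0667×1) = 0.5438 K/W
R_cellular glass = ln(143.6/73.6)/(2π×0.0383×1) = 2.777 K/W
R_outer film = 1/(h_o·2πr_oL) = 1/(5.94×2π×0.1436×1) = 0.1866 K/W
R_total = 3.508 K/W
Q = ΔT/R_total = 146/3.508

q′ ≈ 41.6 W/m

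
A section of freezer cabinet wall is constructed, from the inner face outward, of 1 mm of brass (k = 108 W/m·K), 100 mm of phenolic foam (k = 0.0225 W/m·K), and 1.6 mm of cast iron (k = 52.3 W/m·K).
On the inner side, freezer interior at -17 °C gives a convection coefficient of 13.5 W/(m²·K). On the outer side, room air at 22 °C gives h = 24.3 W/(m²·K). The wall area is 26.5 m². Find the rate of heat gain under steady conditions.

Thermal resistances in series:
R_inner film = 1/(h_i·A) = 1/(13.5×26.5) = 0.002795 K/W
R_brass = L/(kA) = 0.001/(108×26.5) = 3.494×10^-7 K/W
R_phenolic foam = L/(kA) = 0.1/(0.0225×26.5) = 0.1677 K/W
R_cast iron = L/(kA) = 0.0016/(52.3×26.5) = 1.154×10^-6 K/W
R_outer film = 1/(h_o·A) = 1/(24.3×26.5) = 0.001553 K/W
R_total = 0.1721 K/W
Q = ΔT / R_total = 39 / 0.1721

Q ≈ 227 W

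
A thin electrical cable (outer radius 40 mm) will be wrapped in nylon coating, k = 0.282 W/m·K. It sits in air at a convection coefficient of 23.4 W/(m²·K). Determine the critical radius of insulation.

For a cylinder r_cr = k/h = 0.282/23.4
r_cr = 12.1 mm; since the bare radius (40 mm) is above r_cr, any added insulation will reduce heat loss.

r_cr ≈ 12.1 mm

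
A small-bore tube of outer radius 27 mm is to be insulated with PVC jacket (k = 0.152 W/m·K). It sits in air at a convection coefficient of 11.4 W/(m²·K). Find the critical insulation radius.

r_cr ≈ 13.3 mm

For a cylinder r_cr = k/h = 0.152/11.4
r_cr = 13.3 mm; since the bare radius (27 mm) is above r_cr, any added insulation will reduce heat loss.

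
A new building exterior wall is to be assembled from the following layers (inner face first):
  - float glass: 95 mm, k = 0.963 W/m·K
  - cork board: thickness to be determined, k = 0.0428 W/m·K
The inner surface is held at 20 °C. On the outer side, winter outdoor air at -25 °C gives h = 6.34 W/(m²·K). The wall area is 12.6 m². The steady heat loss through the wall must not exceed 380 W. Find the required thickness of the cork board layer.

L ≈ 52.9 mm

Series thermal resistances:
R_float glass = L/(kA) = 0.095/(0.963×12.6) = 0.007829 K/W
R_outer film = 1/(h_o·A) = 1/(6.34×12.6) = 0.01252 K/W
Sum of the known resistances R_other = 0.02035 K/W
Required total resistance R_tot = ΔT/Q_allow = 45/380 = 0.1184 K/W
R_cork board = R_tot − R_other = 0.09807 K/W
L = R·k·A = 0.09807×0.0428×12.6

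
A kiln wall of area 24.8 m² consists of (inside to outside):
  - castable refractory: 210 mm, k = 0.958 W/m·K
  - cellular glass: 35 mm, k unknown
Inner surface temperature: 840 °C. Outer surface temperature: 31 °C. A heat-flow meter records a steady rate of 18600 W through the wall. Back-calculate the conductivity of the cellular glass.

k ≈ 0.0407 W/(m·K)

Thermal resistances in series:
R_castable refractory = L/(kA) = 0.21/(0.958×24.8) = 0.008839 K/W
Sum of known resistances R_other = 0.008839 K/W
Total R = ΔT/Q = 809/18600 = 0.04349 K/W
R_cellular glass = R_total − R_other = 0.03466 K/W
k = L/(R·A) = 0.035/(0.03466×24.8)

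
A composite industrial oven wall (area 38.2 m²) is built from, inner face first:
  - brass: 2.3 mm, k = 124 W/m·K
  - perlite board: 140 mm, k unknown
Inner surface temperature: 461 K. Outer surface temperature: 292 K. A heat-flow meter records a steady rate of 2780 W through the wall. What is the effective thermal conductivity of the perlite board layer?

Using the resistance-network approach (series):
R_brass = L/(kA) = 0.0023/(124×38.2) = 4.856×10^-7 K/W
Sum of known resistances R_other = 4.856×10^-7 K/W
Total R = ΔT/Q = 169/2780 = 0.06079 K/W
R_perlite board = R_total − R_other = 0.06079 K/W
k = L/(R·A) = 0.14/(0.06079×38.2)

k ≈ 0.0603 W/(m·K)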